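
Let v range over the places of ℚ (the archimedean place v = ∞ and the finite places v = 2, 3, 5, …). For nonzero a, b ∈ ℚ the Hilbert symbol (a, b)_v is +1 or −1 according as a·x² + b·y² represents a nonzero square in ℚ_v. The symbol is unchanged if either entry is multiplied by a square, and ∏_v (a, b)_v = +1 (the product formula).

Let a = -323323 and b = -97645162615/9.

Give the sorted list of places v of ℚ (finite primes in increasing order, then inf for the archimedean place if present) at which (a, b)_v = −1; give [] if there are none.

[5, 7, 13, inf]

(a, b) ≡ (-323323, -7735) mod (ℚ^×)²; places V = {2, 3, 5, 7, 11, 13, 17, 19, ∞}.
(a,b)_11: α=1, u≡10; β=2, v≡5 (mod 11); (10|11)=-1, (5|11)=+1; sign (−1)^0·-1^2·+1^1 = +1.
(a,b)_2: α=0, β=0; u≡5, v≡1 (mod 8); ε(u)ε(v)=0·0, αω(v)=0·0, βω(u)=0·1; sum ≡ 0  ⇒  +1.
(a,b)_∞: sgn(-323323)=−, sgn(-7735)=−, so -1.
(a,b)_5: α=0, u≡2; β=1, v≡3 (mod 5); (2|5)=-1, (3|5)=-1; sign (−1)^0·-1^1·-1^0 = -1.
(a,b)_17: α=1, u≡4; β=3, v≡13 (mod 17); (4|17)=+1, (13|17)=+1; sign (−1)^0·+1^3·+1^1 = +1.
(a,b)_19: α=1, u≡7; β=2, v≡17 (mod 19); (7|19)=+1, (17|19)=+1; sign (−1)^0·+1^2·+1^1 = +1.
(a,b)_7: α=1, u≡4; β=1, v≡1 (mod 7); (4|7)=+1, (1|7)=+1; sign (−1)^1·+1^1·+1^1 = -1.
(a,b)_13: α=1, u≡11; β=1, v≡1 (mod 13); (11|13)=-1, (1|13)=+1; sign (−1)^0·-1^1·+1^1 = -1.
(a,b)_3: α=0, u≡2; β=-2, v≡2 (mod 3); (2|3)=-1, (2|3)=-1; sign (−1)^0·-1^-2·-1^0 = +1.
Ram(-323323, -7735) = {5, 7, 13, ∞}; no ℚ_5-point on the conic.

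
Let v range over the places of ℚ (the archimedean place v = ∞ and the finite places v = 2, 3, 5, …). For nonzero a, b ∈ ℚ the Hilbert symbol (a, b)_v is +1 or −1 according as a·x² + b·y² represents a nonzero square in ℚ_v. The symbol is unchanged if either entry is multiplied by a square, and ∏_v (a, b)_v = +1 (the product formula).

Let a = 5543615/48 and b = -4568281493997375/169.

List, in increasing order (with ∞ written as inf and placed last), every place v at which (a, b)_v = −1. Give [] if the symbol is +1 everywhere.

Mod squares: a ≡ 2805, b ≡ -11849255. Check v ∈ {∞, 2, 3, 5, 7, 11, 13, 17, 19, 23, 29}.
v=29: a=29^0·(≡17), b=29^1·(≡17) mod 29; (17|29)=-1, (17|29)=-1; (−1)^{0·1·14}·(-1)^1·(-1)^0 = -1.
v=23: a=23^0·(≡20), b=23^1·(≡20) mod 23; (20|23)=-1, (20|23)=-1; (−1)^{0·1·11}·(-1)^1·(-1)^0 = -1.
v=13: a=13^0·(≡10), b=13^-2·(≡2) mod 13; (10|13)=+1, (2|13)=-1; (−1)^{0·-2·6}·(+1)^-2·(-1)^0 = +1.
v=19: a=19^0·(≡8), b=19^1·(≡9) mod 19; (8|19)=-1, (9|19)=+1; (−1)^{0·1·9}·(-1)^1·(+1)^0 = -1.
v=∞: 2805 > 0 and -11849255 < 0  ⇒  (a,b)_∞ = +1.
v=2: v_2(a)=-4, v_2(b)=0; units ≡ 5, 1 (mod 8); ε·ε+αω+βω = 0·0+-4·0+0·1 ≡ 0  ⇒  (a,b)_2 = +1.
v=7: a=7^2·(≡6), b=7^2·(≡1) mod 7; (6|7)=-1, (1|7)=+1; (−1)^{2·2·3}·(-1)^2·(+1)^2 = +1.
v=17: a=17^1·(≡11), b=17^3·(≡15) mod 17; (11|17)=-1, (15|17)=+1; (−1)^{1·3·8}·(-1)^3·(+1)^1 = -1.
v=11: a=11^3·(≡10), b=11^3·(≡4) mod 11; (10|11)=-1, (4|11)=+1; (−1)^{3·3·5}·(-1)^3·(+1)^3 = +1.
v=5: a=5^1·(≡1), b=5^3·(≡4) mod 5; (1|5)=+1, (4|5)=+1; (−1)^{1·3·2}·(+1)^3·(+1)^1 = +1.
v=3: a=3^-1·(≡2), b=3^2·(≡1) mod 3; (2|3)=-1, (1|3)=+1; (−1)^{-1·2·1}·(-1)^2·(+1)^-1 = +1.
|Ram(2805, -11849255)| = 4, even; anisotropic at {17, 19, 23, 29}.

[17, 19, 23, 29]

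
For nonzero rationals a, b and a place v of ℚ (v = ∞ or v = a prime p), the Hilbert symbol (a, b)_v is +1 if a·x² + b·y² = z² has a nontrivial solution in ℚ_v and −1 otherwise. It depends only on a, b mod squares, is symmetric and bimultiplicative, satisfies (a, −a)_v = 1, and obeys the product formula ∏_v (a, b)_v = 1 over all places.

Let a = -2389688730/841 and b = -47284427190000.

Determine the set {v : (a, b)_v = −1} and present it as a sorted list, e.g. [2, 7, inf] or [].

(a, b) ≡ (-330, -39) mod (ℚ^×)²; places V = {2, 3, 5, 7, 11, 13, 23, 29, ∞}.
(a,b)_7: α=0, u≡5; β=2, v≡6 (mod 7); (5|7)=-1, (6|7)=-1; sign (−1)^0·-1^2·-1^0 = +1.
(a,b)_11: α=1, u≡3; β=4, v≡1 (mod 11); (3|11)=+1, (1|11)=+1; sign (−1)^0·+1^4·+1^1 = +1.
(a,b)_∞: sgn(-330)=−, sgn(-39)=−, so -1.
(a,b)_13: α=2, u≡11; β=3, v≡3 (mod 13); (11|13)=-1, (3|13)=+1; sign (−1)^0·-1^3·+1^2 = -1.
(a,b)_2: α=1, β=4; u≡3, v≡1 (mod 8); ε(u)ε(v)=1·0, αω(v)=1·0, βω(u)=4·1; sum ≡ 0  ⇒  +1.
(a,b)_29: α=-2, u≡10; β=0, v≡19 (mod 29); (10|29)=-1, (19|29)=-1; sign (−1)^0·-1^0·-1^-2 = +1.
(a,b)_23: α=2, u≡17; β=0, v≡5 (mod 23); (17|23)=-1, (5|23)=-1; sign (−1)^0·-1^0·-1^2 = +1.
(a,b)_3: α=5, u≡1; β=1, v≡2 (mod 3); (1|3)=+1, (2|3)=-1; sign (−1)^1·+1^1·-1^5 = +1.
(a,b)_5: α=1, u≡4; β=4, v≡1 (mod 5); (4|5)=+1, (1|5)=+1; sign (−1)^0·+1^4·+1^1 = +1.
(-330, -39 / ℚ) ramifies at {13, ∞}: a division algebra.

[13, inf]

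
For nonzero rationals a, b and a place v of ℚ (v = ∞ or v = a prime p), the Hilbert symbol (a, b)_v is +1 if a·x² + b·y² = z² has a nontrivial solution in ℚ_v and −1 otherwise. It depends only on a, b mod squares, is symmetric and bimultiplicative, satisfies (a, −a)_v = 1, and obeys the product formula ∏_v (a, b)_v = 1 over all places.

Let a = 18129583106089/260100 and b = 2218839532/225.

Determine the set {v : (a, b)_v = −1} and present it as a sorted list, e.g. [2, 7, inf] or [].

Mod squares: a ≡ 4921, b ≡ 3282307. Check v ∈ {∞, 2, 3, 5, 7, 13, 17, 19, 23, 29, 37}.
v=19: a=19^1·(≡3), b=19^1·(≡7) mod 19; (3|19)=-1, (7|19)=+1; (−1)^{1·1·9}·(-1)^1·(+1)^1 = +1.
v=17: a=17^-2·(≡16), b=17^0·(≡2) mod 17; (16|17)=+1, (2|17)=+1; (−1)^{-2·0·8}·(+1)^0·(+1)^-2 = +1.
v=3: a=3^-2·(≡1), b=3^-2·(≡1) mod 3; (1|3)=+1, (1|3)=+1; (−1)^{-2·-2·1}·(+1)^-2·(+1)^-2 = +1.
v=37: a=37^1·(≡8), b=37^1·(≡24) mod 37; (8|37)=-1, (24|37)=-1; (−1)^{1·1·18}·(-1)^1·(-1)^1 = +1.
v=2: v_2(a)=-2, v_2(b)=2; units ≡ 1, 3 (mod 8); ε·ε+αω+βω = 0·1+-2·1+2·0 ≡ 0  ⇒  (a,b)_2 = +1.
v=5: a=5^-2·(≡1), b=5^-2·(≡3) mod 5; (1|5)=+1, (3|5)=-1; (−1)^{-2·-2·2}·(+1)^-2·(-1)^-2 = +1.
v=23: a=23^2·(≡15), b=23^1·(≡20) mod 23; (15|23)=-1, (20|23)=-1; (−1)^{2·1·11}·(-1)^1·(-1)^2 = -1.
v=∞: 4921 > 0 and 3282307 > 0  ⇒  (a,b)_∞ = +1.
v=29: a=29^2·(≡22), b=29^1·(≡1) mod 29; (22|29)=+1, (1|29)=+1; (−1)^{2·1·14}·(+1)^1·(+1)^2 = +1.
v=7: a=7^3·(≡5), b=7^1·(≡3) mod 7; (5|7)=-1, (3|7)=-1; (−1)^{3·1·3}·(-1)^1·(-1)^3 = -1.
v=13: a=13^2·(≡6), b=13^2·(≡2) mod 13; (6|13)=-1, (2|13)=-1; (−1)^{2·2·6}·(-1)^2·(-1)^2 = +1.
Ram(4921, 3282307) = {7, 23}; no ℚ_7-point on the conic.

[7, 23]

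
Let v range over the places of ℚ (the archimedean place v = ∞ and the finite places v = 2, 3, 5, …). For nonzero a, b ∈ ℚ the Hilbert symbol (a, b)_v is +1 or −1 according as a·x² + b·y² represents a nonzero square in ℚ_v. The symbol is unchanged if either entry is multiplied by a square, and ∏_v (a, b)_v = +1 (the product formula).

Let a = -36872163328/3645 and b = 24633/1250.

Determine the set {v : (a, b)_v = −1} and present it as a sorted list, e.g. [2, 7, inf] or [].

(a, b) ≡ (-85085, 5474) mod (ℚ^×)²; places V = {2, 3, 5, 7, 11, 13, 17, 23, ∞}.
(a,b)_5: α=-1, u≡3; β=-4, v≡4 (mod 5); (3|5)=-1, (4|5)=+1; sign (−1)^0·-1^-4·+1^-1 = +1.
(a,b)_7: α=1, u≡4; β=1, v≡3 (mod 7); (4|7)=+1, (3|7)=-1; sign (−1)^1·+1^1·-1^1 = +1.
(a,b)_2: α=12, β=-1; u≡3, v≡1 (mod 8); ε(u)ε(v)=1·0, αω(v)=12·0, βω(u)=-1·1; sum ≡ 1  ⇒  -1.
(a,b)_11: α=1, u≡4; β=0, v≡10 (mod 11); (4|11)=+1, (10|11)=-1; sign (−1)^0·+1^0·-1^1 = -1.
(a,b)_3: α=-6, u≡1; β=2, v≡2 (mod 3); (1|3)=+1, (2|3)=-1; sign (−1)^0·+1^2·-1^-6 = +1.
(a,b)_23: α=2, u≡11; β=1, v≡16 (mod 23); (11|23)=-1, (16|23)=+1; sign (−1)^0·-1^1·+1^2 = -1.
(a,b)_17: α=1, u≡14; β=1, v≡8 (mod 17); (14|17)=-1, (8|17)=+1; sign (−1)^0·-1^1·+1^1 = -1.
(a,b)_∞: sgn(-85085)=−, sgn(5474)=+, so +1.
(a,b)_13: α=1, u≡2; β=0, v≡12 (mod 13); (2|13)=-1, (12|13)=+1; sign (−1)^0·-1^0·+1^1 = +1.
Ram(-85085, 5474) = {2, 11, 17, 23}; no ℚ_2-point on the conic.

[2, 11, 17, 23]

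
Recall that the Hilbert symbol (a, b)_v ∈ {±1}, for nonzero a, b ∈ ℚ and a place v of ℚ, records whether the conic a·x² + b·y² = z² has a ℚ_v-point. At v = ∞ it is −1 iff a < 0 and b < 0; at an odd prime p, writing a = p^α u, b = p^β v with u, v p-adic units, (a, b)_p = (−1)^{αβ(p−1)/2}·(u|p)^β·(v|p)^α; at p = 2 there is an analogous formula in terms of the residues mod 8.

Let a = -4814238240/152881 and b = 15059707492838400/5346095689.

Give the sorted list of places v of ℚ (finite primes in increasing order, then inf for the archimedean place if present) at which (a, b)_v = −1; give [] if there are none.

[7, 19]

(a, b) ≡ (-210, 19) mod (ℚ^×)²; places V = {2, 3, 5, 7, 11, 17, 19, 23, ∞}.
(a,b)_23: α=-2, u≡14; β=-2, v≡22 (mod 23); (14|23)=-1, (22|23)=-1; sign (−1)^0·-1^-2·-1^-2 = +1.
(a,b)_19: α=2, u≡10; β=3, v≡5 (mod 19); (10|19)=-1, (5|19)=+1; sign (−1)^0·-1^3·+1^2 = -1.
(a,b)_11: α=0, u≡8; β=-2, v≡2 (mod 11); (8|11)=-1, (2|11)=-1; sign (−1)^0·-1^-2·-1^0 = +1.
(a,b)_17: α=-2, u≡11; β=-4, v≡4 (mod 17); (11|17)=-1, (4|17)=+1; sign (−1)^0·-1^-4·+1^-2 = +1.
(a,b)_7: α=3, u≡6; β=6, v≡5 (mod 7); (6|7)=-1, (5|7)=-1; sign (−1)^0·-1^6·-1^3 = -1.
(a,b)_2: α=5, β=10; u≡7, v≡3 (mod 8); ε(u)ε(v)=1·1, αω(v)=5·1, βω(u)=10·0; sum ≡ 0  ⇒  +1.
(a,b)_3: α=5, u≡2; β=6, v≡1 (mod 3); (2|3)=-1, (1|3)=+1; sign (−1)^0·-1^6·+1^5 = +1.
(a,b)_∞: sgn(-210)=−, sgn(19)=+, so +1.
(a,b)_5: α=1, u≡2; β=2, v≡4 (mod 5); (2|5)=-1, (4|5)=+1; sign (−1)^0·-1^2·+1^1 = +1.
(-210, 19 / ℚ) ramifies at {7, 19}: a division algebra.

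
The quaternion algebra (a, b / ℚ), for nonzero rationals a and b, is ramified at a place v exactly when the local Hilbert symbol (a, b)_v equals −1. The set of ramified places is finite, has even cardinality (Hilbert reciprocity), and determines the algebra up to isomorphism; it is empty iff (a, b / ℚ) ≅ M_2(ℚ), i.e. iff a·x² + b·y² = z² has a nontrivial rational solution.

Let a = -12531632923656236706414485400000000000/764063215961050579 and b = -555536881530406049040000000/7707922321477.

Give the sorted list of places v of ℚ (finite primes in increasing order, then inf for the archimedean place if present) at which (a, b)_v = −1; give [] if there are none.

[2, 5, 19, inf]

(a, b) ≡ (-285, -8645) mod (ℚ^×)²; places V = {2, 3, 5, 7, 13, 17, 19, 37, ∞}.
(a,b)_3: α=11, u≡1; β=10, v≡1 (mod 3); (1|3)=+1, (1|3)=+1; sign (−1)^0·+1^10·+1^11 = +1.
(a,b)_2: α=12, β=10; u≡3, v≡3 (mod 8); ε(u)ε(v)=1·1, αω(v)=12·1, βω(u)=10·1; sum ≡ 1  ⇒  -1.
(a,b)_5: α=11, u≡2; β=7, v≡4 (mod 5); (2|5)=-1, (4|5)=+1; sign (−1)^0·-1^7·+1^11 = -1.
(a,b)_7: α=-8, u≡2; β=-5, v≡2 (mod 7); (2|7)=+1, (2|7)=+1; sign (−1)^0·+1^-5·+1^-8 = +1.
(a,b)_13: α=10, u≡10; β=7, v≡8 (mod 13); (10|13)=+1, (8|13)=-1; sign (−1)^0·+1^7·-1^10 = +1.
(a,b)_19: α=-1, u≡17; β=-1, v≡9 (mod 19); (17|19)=+1, (9|19)=+1; sign (−1)^1·+1^-1·+1^-1 = -1.
(a,b)_37: α=6, u≡34; β=4, v≡2 (mod 37); (34|37)=+1, (2|37)=-1; sign (−1)^0·+1^4·-1^6 = +1.
(a,b)_∞: sgn(-285)=−, sgn(-8645)=−, so -1.
(a,b)_17: α=-8, u≡8; β=-6, v≡4 (mod 17); (8|17)=+1, (4|17)=+1; sign (−1)^0·+1^-6·+1^-8 = +1.
(-285, -8645 / ℚ) ramifies at {2, 5, 19, ∞}: a division algebra.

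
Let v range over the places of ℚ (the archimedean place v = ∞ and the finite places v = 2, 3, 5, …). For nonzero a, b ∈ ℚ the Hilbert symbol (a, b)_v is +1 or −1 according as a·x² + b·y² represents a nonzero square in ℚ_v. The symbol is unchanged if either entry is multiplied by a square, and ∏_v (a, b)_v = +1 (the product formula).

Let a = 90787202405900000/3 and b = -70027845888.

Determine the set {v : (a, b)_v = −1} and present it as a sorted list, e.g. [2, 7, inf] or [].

Mod squares: a ≡ 330, b ≡ -273. Check v ∈ {∞, 2, 3, 5, 7, 11, 13, 41}.
v=∞: 330 > 0 and -273 < 0  ⇒  (a,b)_∞ = +1.
v=5: a=5^5·(≡1), b=5^0·(≡2) mod 5; (1|5)=+1, (2|5)=-1; (−1)^{5·0·2}·(+1)^0·(-1)^5 = -1.
v=3: a=3^-1·(≡2), b=3^1·(≡2) mod 3; (2|3)=-1, (2|3)=-1; (−1)^{-1·1·1}·(-1)^1·(-1)^-1 = -1.
v=2: v_2(a)=5, v_2(b)=8; units ≡ 5, 7 (mod 8); ε·ε+αω+βω = 0·1+5·0+8·1 ≡ 0  ⇒  (a,b)_2 = +1.
v=11: a=11^3·(≡8), b=11^2·(≡10) mod 11; (8|11)=-1, (10|11)=-1; (−1)^{3·2·5}·(-1)^2·(-1)^3 = -1.
v=41: a=41^2·(≡4), b=41^0·(≡34) mod 41; (4|41)=+1, (34|41)=-1; (−1)^{2·0·20}·(+1)^0·(-1)^2 = +1.
v=13: a=13^2·(≡6), b=13^3·(≡6) mod 13; (6|13)=-1, (6|13)=-1; (−1)^{2·3·6}·(-1)^3·(-1)^2 = -1.
v=7: a=7^4·(≡4), b=7^3·(≡3) mod 7; (4|7)=+1, (3|7)=-1; (−1)^{4·3·3}·(+1)^3·(-1)^4 = +1.
Ram(330, -273) = {3, 5, 11, 13}; no ℚ_3-point on the conic.

[3, 5, 11, 13]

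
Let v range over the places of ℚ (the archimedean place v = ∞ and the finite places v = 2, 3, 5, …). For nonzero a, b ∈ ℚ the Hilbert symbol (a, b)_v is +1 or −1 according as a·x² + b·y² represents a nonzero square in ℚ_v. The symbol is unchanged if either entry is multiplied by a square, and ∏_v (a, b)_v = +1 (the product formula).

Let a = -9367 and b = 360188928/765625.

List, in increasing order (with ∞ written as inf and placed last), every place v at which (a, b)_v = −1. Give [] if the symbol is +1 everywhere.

[17, 19]

(a, b) ≡ (-9367, 323) mod (ℚ^×)²; places V = {2, 3, 5, 7, 11, 17, 19, 29, ∞}.
(a,b)_29: α=1, u≡25; β=0, v≡1 (mod 29); (25|29)=+1, (1|29)=+1; sign (−1)^0·+1^0·+1^1 = +1.
(a,b)_19: α=1, u≡1; β=1, v≡5 (mod 19); (1|19)=+1, (5|19)=+1; sign (−1)^1·+1^1·+1^1 = -1.
(a,b)_7: α=0, u≡6; β=-2, v≡1 (mod 7); (6|7)=-1, (1|7)=+1; sign (−1)^0·-1^-2·+1^0 = +1.
(a,b)_5: α=0, u≡3; β=-6, v≡2 (mod 5); (3|5)=-1, (2|5)=-1; sign (−1)^0·-1^-6·-1^0 = +1.
(a,b)_2: α=0, β=10; u≡1, v≡3 (mod 8); ε(u)ε(v)=0·1, αω(v)=0·1, βω(u)=10·0; sum ≡ 0  ⇒  +1.
(a,b)_∞: sgn(-9367)=−, sgn(323)=+, so +1.
(a,b)_11: α=0, u≡5; β=2, v≡1 (mod 11); (5|11)=+1, (1|11)=+1; sign (−1)^0·+1^2·+1^0 = +1.
(a,b)_17: α=1, u≡10; β=1, v≡15 (mod 17); (10|17)=-1, (15|17)=+1; sign (−1)^0·-1^1·+1^1 = -1.
(a,b)_3: α=0, u≡2; β=2, v≡2 (mod 3); (2|3)=-1, (2|3)=-1; sign (−1)^0·-1^2·-1^0 = +1.
|Ram(-9367, 323)| = 2, even; anisotropic at {17, 19}.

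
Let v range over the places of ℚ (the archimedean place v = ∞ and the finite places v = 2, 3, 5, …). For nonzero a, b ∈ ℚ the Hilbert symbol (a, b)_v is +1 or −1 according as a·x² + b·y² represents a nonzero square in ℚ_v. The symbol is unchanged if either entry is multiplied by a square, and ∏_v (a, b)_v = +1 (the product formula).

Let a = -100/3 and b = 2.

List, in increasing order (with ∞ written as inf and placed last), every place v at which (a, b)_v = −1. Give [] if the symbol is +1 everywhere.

[2, 3]

Mod squares: a ≡ -3, b ≡ 2. Check v ∈ {∞, 2, 3, 5}.
v=5: a=5^2·(≡2), b=5^0·(≡2) mod 5; (2|5)=-1, (2|5)=-1; (−1)^{2·0·2}·(-1)^0·(-1)^2 = +1.
v=3: a=3^-1·(≡2), b=3^0·(≡2) mod 3; (2|3)=-1, (2|3)=-1; (−1)^{-1·0·1}·(-1)^0·(-1)^-1 = -1.
v=∞: -3 < 0 and 2 > 0  ⇒  (a,b)_∞ = +1.
v=2: v_2(a)=2, v_2(b)=1; units ≡ 5, 1 (mod 8); ε·ε+αω+βω = 0·0+2·0+1·1 ≡ 1  ⇒  (a,b)_2 = -1.
Ram(-3, 2) = {2, 3}; no ℚ_2-point on the conic.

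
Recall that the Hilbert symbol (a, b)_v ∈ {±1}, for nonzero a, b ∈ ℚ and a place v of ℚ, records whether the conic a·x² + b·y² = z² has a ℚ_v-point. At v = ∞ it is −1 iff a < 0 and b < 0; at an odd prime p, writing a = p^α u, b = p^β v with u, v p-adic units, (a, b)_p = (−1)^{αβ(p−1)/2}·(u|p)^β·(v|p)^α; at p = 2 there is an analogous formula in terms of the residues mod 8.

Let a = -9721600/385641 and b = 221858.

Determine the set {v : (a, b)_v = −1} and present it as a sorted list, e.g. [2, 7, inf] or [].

Mod squares: a ≡ -31, b ≡ 221858. Check v ∈ {∞, 2, 3, 5, 7, 13, 23, 31, 53}.
v=53: a=53^0·(≡35), b=53^1·(≡52) mod 53; (35|53)=-1, (52|53)=+1; (−1)^{0·1·26}·(-1)^1·(+1)^0 = -1.
v=5: a=5^2·(≡1), b=5^0·(≡3) mod 5; (1|5)=+1, (3|5)=-1; (−1)^{2·0·2}·(+1)^0·(-1)^2 = +1.
v=7: a=7^2·(≡2), b=7^1·(≡5) mod 7; (2|7)=+1, (5|7)=-1; (−1)^{2·1·3}·(+1)^1·(-1)^2 = +1.
v=31: a=31^1·(≡27), b=31^0·(≡22) mod 31; (27|31)=-1, (22|31)=-1; (−1)^{1·0·15}·(-1)^0·(-1)^1 = -1.
v=2: v_2(a)=8, v_2(b)=1; units ≡ 1, 1 (mod 8); ε·ε+αω+βω = 0·0+8·0+1·0 ≡ 0  ⇒  (a,b)_2 = +1.
v=3: a=3^-6·(≡2), b=3^0·(≡2) mod 3; (2|3)=-1, (2|3)=-1; (−1)^{-6·0·1}·(-1)^0·(-1)^-6 = +1.
v=13: a=13^0·(≡11), b=13^1·(≡10) mod 13; (11|13)=-1, (10|13)=+1; (−1)^{0·1·6}·(-1)^1·(+1)^0 = -1.
v=∞: -31 < 0 and 221858 > 0  ⇒  (a,b)_∞ = +1.
v=23: a=23^-2·(≡14), b=23^1·(≡9) mod 23; (14|23)=-1, (9|23)=+1; (−1)^{-2·1·11}·(-1)^1·(+1)^-2 = -1.
Ram(-31, 221858) = {13, 23, 31, 53}; no ℚ_13-point on the conic.

[13, 23, 31, 53]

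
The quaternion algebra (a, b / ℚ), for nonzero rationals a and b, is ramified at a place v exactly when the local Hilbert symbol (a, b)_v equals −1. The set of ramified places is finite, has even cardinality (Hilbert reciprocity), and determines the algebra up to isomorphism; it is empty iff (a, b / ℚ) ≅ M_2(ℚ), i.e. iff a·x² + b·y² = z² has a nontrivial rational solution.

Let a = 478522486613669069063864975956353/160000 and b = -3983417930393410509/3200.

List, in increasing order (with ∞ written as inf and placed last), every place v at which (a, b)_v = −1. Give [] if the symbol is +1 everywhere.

[11, 17]

(a, b) ≡ (60697, -92378) mod (ℚ^×)²; places V = {2, 3, 5, 7, 11, 13, 17, 19, 23, 29, ∞}.
(a,b)_29: α=3, u≡28; β=2, v≡4 (mod 29); (28|29)=+1, (4|29)=+1; sign (−1)^0·+1^2·+1^3 = +1.
(a,b)_11: α=2, u≡6; β=1, v≡8 (mod 11); (6|11)=-1, (8|11)=-1; sign (−1)^0·-1^1·-1^2 = -1.
(a,b)_13: α=5, u≡11; β=3, v≡6 (mod 13); (11|13)=-1, (6|13)=-1; sign (−1)^0·-1^3·-1^5 = +1.
(a,b)_23: α=5, u≡21; β=2, v≡1 (mod 23); (21|23)=-1, (1|23)=+1; sign (−1)^0·-1^2·+1^5 = +1.
(a,b)_7: α=3, u≡3; β=2, v≡2 (mod 7); (3|7)=-1, (2|7)=+1; sign (−1)^0·-1^2·+1^3 = +1.
(a,b)_∞: sgn(60697)=+, sgn(-92378)=−, so +1.
(a,b)_17: α=4, u≡5; β=3, v≡6 (mod 17); (5|17)=-1, (6|17)=-1; sign (−1)^0·-1^3·-1^4 = -1.
(a,b)_5: α=-4, u≡3; β=-2, v≡2 (mod 5); (3|5)=-1, (2|5)=-1; sign (−1)^0·-1^-2·-1^-4 = +1.
(a,b)_3: α=8, u≡1; β=4, v≡1 (mod 3); (1|3)=+1, (1|3)=+1; sign (−1)^0·+1^4·+1^8 = +1.
(a,b)_2: α=-8, β=-7; u≡1, v≡3 (mod 8); ε(u)ε(v)=0·1, αω(v)=-8·1, βω(u)=-7·0; sum ≡ 0  ⇒  +1.
(a,b)_19: α=2, u≡4; β=1, v≡8 (mod 19); (4|19)=+1, (8|19)=-1; sign (−1)^0·+1^1·-1^2 = +1.
Ram(60697, -92378) = {11, 17}; no ℚ_11-point on the conic.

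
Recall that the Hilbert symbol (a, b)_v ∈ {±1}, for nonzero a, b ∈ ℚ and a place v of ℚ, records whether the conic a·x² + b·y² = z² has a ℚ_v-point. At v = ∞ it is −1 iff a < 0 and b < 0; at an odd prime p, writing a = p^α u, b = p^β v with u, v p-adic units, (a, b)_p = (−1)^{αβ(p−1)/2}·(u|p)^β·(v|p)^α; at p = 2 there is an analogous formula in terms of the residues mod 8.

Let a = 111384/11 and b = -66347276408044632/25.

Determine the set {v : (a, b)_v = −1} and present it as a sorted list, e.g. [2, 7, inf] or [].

[2, 7, 13, 17]

Mod squares: a ≡ 34034, b ≡ -182. Check v ∈ {∞, 2, 3, 5, 7, 11, 13, 17}.
v=∞: 34034 > 0 and -182 < 0  ⇒  (a,b)_∞ = +1.
v=17: a=17^1·(≡13), b=17^4·(≡10) mod 17; (13|17)=+1, (10|17)=-1; (−1)^{1·4·8}·(+1)^4·(-1)^1 = -1.
v=7: a=7^1·(≡2), b=7^3·(≡1) mod 7; (2|7)=+1, (1|7)=+1; (−1)^{1·3·3}·(+1)^3·(+1)^1 = -1.
v=3: a=3^2·(≡2), b=3^2·(≡1) mod 3; (2|3)=-1, (1|3)=+1; (−1)^{2·2·1}·(-1)^2·(+1)^2 = +1.
v=11: a=11^-1·(≡9), b=11^4·(≡9) mod 11; (9|11)=+1, (9|11)=+1; (−1)^{-1·4·5}·(+1)^4·(+1)^-1 = +1.
v=5: a=5^0·(≡4), b=5^-2·(≡3) mod 5; (4|5)=+1, (3|5)=-1; (−1)^{0·-2·2}·(+1)^-2·(-1)^0 = +1.
v=2: v_2(a)=3, v_2(b)=3; units ≡ 1, 5 (mod 8); ε·ε+αω+βω = 0·0+3·1+3·0 ≡ 1  ⇒  (a,b)_2 = -1.
v=13: a=13^1·(≡6), b=13^3·(≡9) mod 13; (6|13)=-1, (9|13)=+1; (−1)^{1·3·6}·(-1)^3·(+1)^1 = -1.
|Ram(34034, -182)| = 4, even; anisotropic at {2, 7, 13, 17}.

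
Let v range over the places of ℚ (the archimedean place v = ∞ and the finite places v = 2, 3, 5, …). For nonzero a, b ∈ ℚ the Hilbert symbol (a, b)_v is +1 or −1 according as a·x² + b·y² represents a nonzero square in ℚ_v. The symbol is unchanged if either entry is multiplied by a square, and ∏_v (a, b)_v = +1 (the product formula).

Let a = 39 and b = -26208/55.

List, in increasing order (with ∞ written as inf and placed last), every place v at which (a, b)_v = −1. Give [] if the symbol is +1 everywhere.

(a, b) ≡ (39, -10010) mod (ℚ^×)²; places V = {2, 3, 5, 7, 11, 13, ∞}.
(a,b)_2: α=0, β=5; u≡7, v≡3 (mod 8); ε(u)ε(v)=1·1, αω(v)=0·1, βω(u)=5·0; sum ≡ 1  ⇒  -1.
(a,b)_3: α=1, u≡1; β=2, v≡1 (mod 3); (1|3)=+1, (1|3)=+1; sign (−1)^0·+1^2·+1^1 = +1.
(a,b)_11: α=0, u≡6; β=-1, v≡1 (mod 11); (6|11)=-1, (1|11)=+1; sign (−1)^0·-1^-1·+1^0 = -1.
(a,b)_5: α=0, u≡4; β=-1, v≡2 (mod 5); (4|5)=+1, (2|5)=-1; sign (−1)^0·+1^-1·-1^0 = +1.
(a,b)_∞: sgn(39)=+, sgn(-10010)=−, so +1.
(a,b)_7: α=0, u≡4; β=1, v≡6 (mod 7); (4|7)=+1, (6|7)=-1; sign (−1)^0·+1^1·-1^0 = +1.
(a,b)_13: α=1, u≡3; β=1, v≡4 (mod 13); (3|13)=+1, (4|13)=+1; sign (−1)^0·+1^1·+1^1 = +1.
(39, -10010 / ℚ) ramifies at {2, 11}: a division algebra.

[2, 11]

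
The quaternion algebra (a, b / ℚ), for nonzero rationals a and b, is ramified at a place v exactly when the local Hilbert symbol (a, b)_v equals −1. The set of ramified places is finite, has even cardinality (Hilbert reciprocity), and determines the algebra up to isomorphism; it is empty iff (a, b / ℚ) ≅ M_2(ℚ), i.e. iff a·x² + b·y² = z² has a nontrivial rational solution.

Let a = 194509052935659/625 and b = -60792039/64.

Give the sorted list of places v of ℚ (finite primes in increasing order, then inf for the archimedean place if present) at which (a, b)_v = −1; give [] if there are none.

[7, 11]

Mod squares: a ≡ 19, b ≡ -231. Check v ∈ {∞, 2, 3, 5, 7, 11, 19}.
v=2: v_2(a)=0, v_2(b)=-6; units ≡ 3, 1 (mod 8); ε·ε+αω+βω = 1·0+0·0+-6·1 ≡ 0  ⇒  (a,b)_2 = +1.
v=19: a=19^3·(≡17), b=19^2·(≡16) mod 19; (17|19)=+1, (16|19)=+1; (−1)^{3·2·9}·(+1)^2·(+1)^3 = +1.
v=7: a=7^2·(≡5), b=7^1·(≡1) mod 7; (5|7)=-1, (1|7)=+1; (−1)^{2·1·3}·(-1)^1·(+1)^2 = -1.
v=∞: 19 > 0 and -231 < 0  ⇒  (a,b)_∞ = +1.
v=5: a=5^-4·(≡4), b=5^0·(≡4) mod 5; (4|5)=+1, (4|5)=+1; (−1)^{-4·0·2}·(+1)^0·(+1)^-4 = +1.
v=3: a=3^14·(≡1), b=3^7·(≡1) mod 3; (1|3)=+1, (1|3)=+1; (−1)^{14·7·1}·(+1)^7·(+1)^14 = +1.
v=11: a=11^2·(≡6), b=11^1·(≡3) mod 11; (6|11)=-1, (3|11)=+1; (−1)^{2·1·5}·(-1)^1·(+1)^2 = -1.
(19, -231 / ℚ) ramifies at {7, 11}: a division algebra.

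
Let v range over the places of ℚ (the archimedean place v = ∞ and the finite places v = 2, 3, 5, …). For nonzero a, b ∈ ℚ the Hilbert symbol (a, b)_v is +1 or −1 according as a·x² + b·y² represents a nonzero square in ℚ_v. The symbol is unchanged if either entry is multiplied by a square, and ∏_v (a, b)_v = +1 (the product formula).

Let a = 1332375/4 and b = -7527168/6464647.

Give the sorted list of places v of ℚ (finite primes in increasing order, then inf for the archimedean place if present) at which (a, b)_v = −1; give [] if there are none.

[2, 3]

Mod squares: a ≡ 53295, b ≡ -21. Check v ∈ {∞, 2, 3, 5, 7, 11, 17, 19, 31}.
v=5: a=5^3·(≡1), b=5^0·(≡1) mod 5; (1|5)=+1, (1|5)=+1; (−1)^{3·0·2}·(+1)^0·(+1)^3 = +1.
v=19: a=19^1·(≡18), b=19^0·(≡16) mod 19; (18|19)=-1, (16|19)=+1; (−1)^{1·0·9}·(-1)^0·(+1)^1 = +1.
v=∞: 53295 > 0 and -21 < 0  ⇒  (a,b)_∞ = +1.
v=31: a=31^0·(≡22), b=31^-4·(≡5) mod 31; (22|31)=-1, (5|31)=+1; (−1)^{0·-4·15}·(-1)^-4·(+1)^0 = +1.
v=17: a=17^1·(≡14), b=17^0·(≡4) mod 17; (14|17)=-1, (4|17)=+1; (−1)^{1·0·8}·(-1)^0·(+1)^1 = +1.
v=3: a=3^1·(≡2), b=3^5·(≡2) mod 3; (2|3)=-1, (2|3)=-1; (−1)^{1·5·1}·(-1)^5·(-1)^1 = -1.
v=2: v_2(a)=-2, v_2(b)=8; units ≡ 7, 3 (mod 8); ε·ε+αω+βω = 1·1+-2·1+8·0 ≡ 1  ⇒  (a,b)_2 = -1.
v=11: a=11^1·(≡1), b=11^2·(≡4) mod 11; (1|11)=+1, (4|11)=+1; (−1)^{1·2·5}·(+1)^2·(+1)^1 = +1.
v=7: a=7^0·(≡4), b=7^-1·(≡4) mod 7; (4|7)=+1, (4|7)=+1; (−1)^{0·-1·3}·(+1)^-1·(+1)^0 = +1.
(53295, -21 / ℚ) ramifies at {2, 3}: a division algebra.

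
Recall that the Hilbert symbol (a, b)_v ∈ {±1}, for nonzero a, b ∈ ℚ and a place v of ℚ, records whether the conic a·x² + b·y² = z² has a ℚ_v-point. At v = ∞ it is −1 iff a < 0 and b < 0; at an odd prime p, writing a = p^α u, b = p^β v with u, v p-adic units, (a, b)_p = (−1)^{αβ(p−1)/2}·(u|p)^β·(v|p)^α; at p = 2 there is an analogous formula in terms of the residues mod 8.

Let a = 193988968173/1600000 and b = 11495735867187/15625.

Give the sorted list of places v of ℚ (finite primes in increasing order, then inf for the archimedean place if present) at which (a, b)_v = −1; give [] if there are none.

(a, b) ≡ (770, 3) mod (ℚ^×)²; places V = {2, 3, 5, 7, 11, 13, ∞}.
(a,b)_3: α=6, u≡2; β=9, v≡1 (mod 3); (2|3)=-1, (1|3)=+1; sign (−1)^0·-1^9·+1^6 = -1.
(a,b)_2: α=-9, β=0; u≡1, v≡3 (mod 8); ε(u)ε(v)=0·1, αω(v)=-9·1, βω(u)=0·0; sum ≡ 1  ⇒  -1.
(a,b)_13: α=4, u≡4; β=6, v≡9 (mod 13); (4|13)=+1, (9|13)=+1; sign (−1)^0·+1^6·+1^4 = +1.
(a,b)_11: α=3, u≡1; β=2, v≡5 (mod 11); (1|11)=+1, (5|11)=+1; sign (−1)^0·+1^2·+1^3 = +1.
(a,b)_7: α=1, u≡5; β=0, v≡5 (mod 7); (5|7)=-1, (5|7)=-1; sign (−1)^0·-1^0·-1^1 = -1.
(a,b)_5: α=-5, u≡4; β=-6, v≡2 (mod 5); (4|5)=+1, (2|5)=-1; sign (−1)^0·+1^-6·-1^-5 = -1.
(a,b)_∞: sgn(770)=+, sgn(3)=+, so +1.
Ram(770, 3) = {2, 3, 5, 7}; no ℚ_2-point on the conic.

[2, 3, 5, 7]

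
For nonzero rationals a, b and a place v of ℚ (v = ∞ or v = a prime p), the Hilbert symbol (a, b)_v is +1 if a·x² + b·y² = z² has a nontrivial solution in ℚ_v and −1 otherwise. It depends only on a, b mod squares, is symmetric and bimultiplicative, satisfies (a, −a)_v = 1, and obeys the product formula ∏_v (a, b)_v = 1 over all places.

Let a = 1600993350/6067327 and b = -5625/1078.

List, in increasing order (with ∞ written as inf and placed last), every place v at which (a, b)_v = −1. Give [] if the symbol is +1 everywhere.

Mod squares: a ≡ 42, b ≡ -22. Check v ∈ {∞, 2, 3, 5, 7, 11, 19}.
v=19: a=19^-2·(≡5), b=19^0·(≡4) mod 19; (5|19)=+1, (4|19)=+1; (−1)^{-2·0·9}·(+1)^0·(+1)^-2 = +1.
v=11: a=11^4·(≡5), b=11^-1·(≡4) mod 11; (5|11)=+1, (4|11)=+1; (−1)^{4·-1·5}·(+1)^-1·(+1)^4 = +1.
v=5: a=5^2·(≡2), b=5^4·(≡2) mod 5; (2|5)=-1, (2|5)=-1; (−1)^{2·4·2}·(-1)^4·(-1)^2 = +1.
v=2: v_2(a)=1, v_2(b)=-1; units ≡ 5, 5 (mod 8); ε·ε+αω+βω = 0·0+1·1+-1·1 ≡ 0  ⇒  (a,b)_2 = +1.
v=7: a=7^-5·(≡3), b=7^-2·(≡3) mod 7; (3|7)=-1, (3|7)=-1; (−1)^{-5·-2·3}·(-1)^-2·(-1)^-5 = -1.
v=3: a=3^7·(≡2), b=3^2·(≡2) mod 3; (2|3)=-1, (2|3)=-1; (−1)^{7·2·1}·(-1)^2·(-1)^7 = -1.
v=∞: 42 > 0 and -22 < 0  ⇒  (a,b)_∞ = +1.
(42, -22 / ℚ) ramifies at {3, 7}: a division algebra.

[3, 7]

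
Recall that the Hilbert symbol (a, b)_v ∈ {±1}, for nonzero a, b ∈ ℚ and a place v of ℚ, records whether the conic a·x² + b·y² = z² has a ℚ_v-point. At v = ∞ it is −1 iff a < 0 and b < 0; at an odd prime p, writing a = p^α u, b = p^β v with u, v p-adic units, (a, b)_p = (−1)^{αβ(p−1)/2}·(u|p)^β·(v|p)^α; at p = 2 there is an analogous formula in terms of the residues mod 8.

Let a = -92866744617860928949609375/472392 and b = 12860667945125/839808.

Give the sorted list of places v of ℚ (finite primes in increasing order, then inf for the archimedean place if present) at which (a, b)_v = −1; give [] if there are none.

Mod squares: a ≡ -4862, b ≡ 32890. Check v ∈ {∞, 2, 3, 5, 7, 11, 13, 17, 23, 47}.
v=5: a=5^8·(≡2), b=5^3·(≡2) mod 5; (2|5)=-1, (2|5)=-1; (−1)^{8·3·2}·(-1)^3·(-1)^8 = -1.
v=17: a=17^5·(≡14), b=17^2·(≡12) mod 17; (14|17)=-1, (12|17)=-1; (−1)^{5·2·8}·(-1)^2·(-1)^5 = -1.
v=23: a=23^2·(≡15), b=23^1·(≡2) mod 23; (15|23)=-1, (2|23)=+1; (−1)^{2·1·11}·(-1)^1·(+1)^2 = -1.
v=11: a=11^3·(≡4), b=11^1·(≡1) mod 11; (4|11)=+1, (1|11)=+1; (−1)^{3·1·5}·(+1)^1·(+1)^3 = -1.
v=2: v_2(a)=-3, v_2(b)=-7; units ≡ 1, 5 (mod 8); ε·ε+αω+βω = 0·0+-3·1+-7·0 ≡ 1  ⇒  (a,b)_2 = -1.
v=7: a=7^2·(≡3), b=7^2·(≡2) mod 7; (3|7)=-1, (2|7)=+1; (−1)^{2·2·3}·(-1)^2·(+1)^2 = +1.
v=∞: -4862 < 0 and 32890 > 0  ⇒  (a,b)_∞ = +1.
v=3: a=3^-10·(≡1), b=3^-8·(≡1) mod 3; (1|3)=+1, (1|3)=+1; (−1)^{-10·-8·1}·(+1)^-8·(+1)^-10 = +1.
v=13: a=13^3·(≡12), b=13^1·(≡2) mod 13; (12|13)=+1, (2|13)=-1; (−1)^{3·1·6}·(+1)^1·(-1)^3 = -1.
v=47: a=47^2·(≡39), b=47^2·(≡3) mod 47; (39|47)=-1, (3|47)=+1; (−1)^{2·2·23}·(-1)^2·(+1)^2 = +1.
Ram(-4862, 32890) = {2, 5, 11, 13, 17, 23}; no ℚ_2-point on the conic.

[2, 5, 11, 13, 17, 23]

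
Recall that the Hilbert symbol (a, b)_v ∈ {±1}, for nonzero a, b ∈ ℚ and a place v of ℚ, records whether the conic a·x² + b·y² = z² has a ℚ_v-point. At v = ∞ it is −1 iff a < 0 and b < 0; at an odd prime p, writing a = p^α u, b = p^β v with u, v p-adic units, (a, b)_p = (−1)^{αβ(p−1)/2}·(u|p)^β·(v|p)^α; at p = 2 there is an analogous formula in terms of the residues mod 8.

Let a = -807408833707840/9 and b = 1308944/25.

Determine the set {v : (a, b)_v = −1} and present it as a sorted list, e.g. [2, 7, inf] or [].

(a, b) ≡ (-1885, 81809) mod (ℚ^×)²; places V = {2, 3, 5, 7, 13, 29, 31, ∞}.
(a,b)_7: α=2, u≡5; β=1, v≡2 (mod 7); (5|7)=-1, (2|7)=+1; sign (−1)^0·-1^1·+1^2 = -1.
(a,b)_5: α=1, u≡3; β=-2, v≡4 (mod 5); (3|5)=-1, (4|5)=+1; sign (−1)^0·-1^-2·+1^1 = +1.
(a,b)_31: α=2, u≡11; β=1, v≡10 (mod 31); (11|31)=-1, (10|31)=+1; sign (−1)^0·-1^1·+1^2 = -1.
(a,b)_2: α=6, β=4; u≡3, v≡1 (mod 8); ε(u)ε(v)=1·0, αω(v)=6·0, βω(u)=4·1; sum ≡ 0  ⇒  +1.
(a,b)_∞: sgn(-1885)=−, sgn(81809)=+, so +1.
(a,b)_3: α=-2, u≡2; β=0, v≡2 (mod 3); (2|3)=-1, (2|3)=-1; sign (−1)^0·-1^0·-1^-2 = +1.
(a,b)_13: α=3, u≡6; β=1, v≡10 (mod 13); (6|13)=-1, (10|13)=+1; sign (−1)^0·-1^1·+1^3 = -1.
(a,b)_29: α=3, u≡1; β=1, v≡26 (mod 29); (1|29)=+1, (26|29)=-1; sign (−1)^0·+1^1·-1^3 = -1.
Ram(-1885, 81809) = {7, 13, 29, 31}; no ℚ_7-point on the conic.

[7, 13, 29, 31]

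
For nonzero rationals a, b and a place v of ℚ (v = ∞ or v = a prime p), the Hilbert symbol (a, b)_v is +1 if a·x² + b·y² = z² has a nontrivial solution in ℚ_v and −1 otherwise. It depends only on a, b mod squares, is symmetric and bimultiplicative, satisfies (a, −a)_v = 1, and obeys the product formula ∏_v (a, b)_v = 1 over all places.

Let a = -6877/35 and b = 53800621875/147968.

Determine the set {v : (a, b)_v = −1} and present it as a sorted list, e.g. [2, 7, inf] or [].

[5, 11]

(a, b) ≡ (-455, 2310) mod (ℚ^×)²; places V = {2, 3, 5, 7, 11, 13, 17, 23, ∞}.
(a,b)_∞: sgn(-455)=−, sgn(2310)=+, so +1.
(a,b)_23: α=2, u≡20; β=0, v≡20 (mod 23); (20|23)=-1, (20|23)=-1; sign (−1)^0·-1^0·-1^2 = +1.
(a,b)_3: α=0, u≡1; β=3, v≡2 (mod 3); (1|3)=+1, (2|3)=-1; sign (−1)^0·+1^3·-1^0 = +1.
(a,b)_13: α=1, u≡12; β=2, v≡1 (mod 13); (12|13)=+1, (1|13)=+1; sign (−1)^0·+1^2·+1^1 = +1.
(a,b)_11: α=0, u≡10; β=1, v≡1 (mod 11); (10|11)=-1, (1|11)=+1; sign (−1)^0·-1^1·+1^0 = -1.
(a,b)_7: α=-1, u≡5; β=3, v≡1 (mod 7); (5|7)=-1, (1|7)=+1; sign (−1)^1·-1^3·+1^-1 = +1.
(a,b)_2: α=0, β=-9; u≡1, v≡3 (mod 8); ε(u)ε(v)=0·1, αω(v)=0·1, βω(u)=-9·0; sum ≡ 0  ⇒  +1.
(a,b)_17: α=0, u≡8; β=-2, v≡2 (mod 17); (8|17)=+1, (2|17)=+1; sign (−1)^0·+1^-2·+1^0 = +1.
(a,b)_5: α=-1, u≡4; β=5, v≡3 (mod 5); (4|5)=+1, (3|5)=-1; sign (−1)^0·+1^5·-1^-1 = -1.
Ram(-455, 2310) = {5, 11}; no ℚ_5-point on the conic.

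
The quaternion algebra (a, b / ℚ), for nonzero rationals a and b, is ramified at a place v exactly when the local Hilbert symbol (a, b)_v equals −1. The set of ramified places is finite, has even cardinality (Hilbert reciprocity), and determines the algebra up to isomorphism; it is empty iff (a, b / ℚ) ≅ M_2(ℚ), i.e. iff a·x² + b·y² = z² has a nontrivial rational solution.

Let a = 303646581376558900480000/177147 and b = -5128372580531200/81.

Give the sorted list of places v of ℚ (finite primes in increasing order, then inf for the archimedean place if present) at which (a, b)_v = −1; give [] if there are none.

[3, 13]

(a, b) ≡ (6006, -7) mod (ℚ^×)²; places V = {2, 3, 5, 7, 11, 13, ∞}.
(a,b)_3: α=-11, u≡1; β=-4, v≡2 (mod 3); (1|3)=+1, (2|3)=-1; sign (−1)^0·+1^-4·-1^-11 = -1.
(a,b)_11: α=3, u≡8; β=2, v≡3 (mod 11); (8|11)=-1, (3|11)=+1; sign (−1)^0·-1^2·+1^3 = +1.
(a,b)_2: α=11, β=10; u≡3, v≡1 (mod 8); ε(u)ε(v)=1·0, αω(v)=11·0, βω(u)=10·1; sum ≡ 0  ⇒  +1.
(a,b)_∞: sgn(6006)=+, sgn(-7)=−, so +1.
(a,b)_13: α=9, u≡11; β=6, v≡6 (mod 13); (11|13)=-1, (6|13)=-1; sign (−1)^0·-1^6·-1^9 = -1.
(a,b)_5: α=4, u≡4; β=2, v≡2 (mod 5); (4|5)=+1, (2|5)=-1; sign (−1)^0·+1^2·-1^4 = +1.
(a,b)_7: α=5, u≡4; β=3, v≡3 (mod 7); (4|7)=+1, (3|7)=-1; sign (−1)^1·+1^3·-1^5 = +1.
Ram(6006, -7) = {3, 13}; no ℚ_3-point on the conic.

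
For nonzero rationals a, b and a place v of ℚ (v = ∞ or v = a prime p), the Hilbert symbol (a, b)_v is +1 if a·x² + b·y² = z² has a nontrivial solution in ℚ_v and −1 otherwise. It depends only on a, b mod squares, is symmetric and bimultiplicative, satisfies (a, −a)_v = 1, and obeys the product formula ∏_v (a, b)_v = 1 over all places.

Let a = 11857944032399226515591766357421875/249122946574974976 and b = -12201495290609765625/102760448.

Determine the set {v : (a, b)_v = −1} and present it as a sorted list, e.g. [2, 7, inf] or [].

[3, 5, 19, 29]

Mod squares: a ≡ 155, b ≡ -122322. Check v ∈ {∞, 2, 3, 5, 7, 17, 19, 29, 31, 37}.
v=19: a=19^2·(≡14), b=19^1·(≡13) mod 19; (14|19)=-1, (13|19)=-1; (−1)^{2·1·9}·(-1)^1·(-1)^2 = -1.
v=2: v_2(a)=-44, v_2(b)=-21; units ≡ 3, 7 (mod 8); ε·ε+αω+βω = 1·1+-44·0+-21·1 ≡ 0  ⇒  (a,b)_2 = +1.
v=29: a=29^2·(≡17), b=29^1·(≡1) mod 29; (17|29)=-1, (1|29)=+1; (−1)^{2·1·14}·(-1)^1·(+1)^2 = -1.
v=7: a=7^-2·(≡1), b=7^-2·(≡5) mod 7; (1|7)=+1, (5|7)=-1; (−1)^{-2·-2·3}·(+1)^-2·(-1)^-2 = +1.
v=17: a=17^-2·(≡15), b=17^0·(≡6) mod 17; (15|17)=+1, (6|17)=-1; (−1)^{-2·0·8}·(+1)^0·(-1)^-2 = +1.
v=∞: 155 > 0 and -122322 < 0  ⇒  (a,b)_∞ = +1.
v=37: a=37^2·(≡28), b=37^1·(≡20) mod 37; (28|37)=+1, (20|37)=-1; (−1)^{2·1·18}·(+1)^1·(-1)^2 = +1.
v=31: a=31^3·(≡14), b=31^2·(≡18) mod 31; (14|31)=+1, (18|31)=+1; (−1)^{3·2·15}·(+1)^2·(+1)^3 = +1.
v=3: a=3^22·(≡2), b=3^13·(≡2) mod 3; (2|3)=-1, (2|3)=-1; (−1)^{22·13·1}·(-1)^13·(-1)^22 = -1.
v=5: a=5^15·(≡1), b=5^8·(≡3) mod 5; (1|5)=+1, (3|5)=-1; (−1)^{15·8·2}·(+1)^8·(-1)^15 = -1.
|Ram(155, -122322)| = 4, even; anisotropic at {3, 5, 19, 29}.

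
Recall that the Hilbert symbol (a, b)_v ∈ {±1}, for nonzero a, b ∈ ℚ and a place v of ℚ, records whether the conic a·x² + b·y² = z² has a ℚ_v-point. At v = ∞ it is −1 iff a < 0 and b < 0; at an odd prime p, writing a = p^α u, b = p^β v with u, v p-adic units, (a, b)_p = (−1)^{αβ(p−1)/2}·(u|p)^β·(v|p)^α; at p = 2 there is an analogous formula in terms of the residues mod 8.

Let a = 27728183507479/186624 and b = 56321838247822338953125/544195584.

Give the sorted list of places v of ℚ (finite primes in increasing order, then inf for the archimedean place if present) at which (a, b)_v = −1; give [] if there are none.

[13, 17, 19, 37]

(a, b) ≡ (172159, 37) mod (ℚ^×)²; places V = {2, 3, 5, 7, 13, 17, 19, 37, 41, ∞}.
(a,b)_41: α=1, u≡17; β=2, v≡32 (mod 41); (17|41)=-1, (32|41)=+1; sign (−1)^0·-1^2·+1^1 = +1.
(a,b)_17: α=1, u≡7; β=2, v≡6 (mod 17); (7|17)=-1, (6|17)=-1; sign (−1)^0·-1^2·-1^1 = -1.
(a,b)_2: α=-8, β=-10; u≡7, v≡5 (mod 8); ε(u)ε(v)=1·0, αω(v)=-8·1, βω(u)=-10·0; sum ≡ 0  ⇒  +1.
(a,b)_3: α=-6, u≡1; β=-12, v≡1 (mod 3); (1|3)=+1, (1|3)=+1; sign (−1)^0·+1^-12·+1^-6 = +1.
(a,b)_7: α=6, u≡1; β=4, v≡4 (mod 7); (1|7)=+1, (4|7)=+1; sign (−1)^0·+1^4·+1^6 = +1.
(a,b)_∞: sgn(172159)=+, sgn(37)=+, so +1.
(a,b)_19: α=1, u≡6; β=2, v≡2 (mod 19); (6|19)=+1, (2|19)=-1; sign (−1)^0·+1^2·-1^1 = -1.
(a,b)_5: α=0, u≡1; β=6, v≡2 (mod 5); (1|5)=+1, (2|5)=-1; sign (−1)^0·+1^6·-1^0 = +1.
(a,b)_13: α=1, u≡9; β=2, v≡6 (mod 13); (9|13)=+1, (6|13)=-1; sign (−1)^0·+1^2·-1^1 = -1.
(a,b)_37: α=2, u≡13; β=3, v≡36 (mod 37); (13|37)=-1, (36|37)=+1; sign (−1)^0·-1^3·+1^2 = -1.
|Ram(172159, 37)| = 4, even; anisotropic at {13, 17, 19, 37}.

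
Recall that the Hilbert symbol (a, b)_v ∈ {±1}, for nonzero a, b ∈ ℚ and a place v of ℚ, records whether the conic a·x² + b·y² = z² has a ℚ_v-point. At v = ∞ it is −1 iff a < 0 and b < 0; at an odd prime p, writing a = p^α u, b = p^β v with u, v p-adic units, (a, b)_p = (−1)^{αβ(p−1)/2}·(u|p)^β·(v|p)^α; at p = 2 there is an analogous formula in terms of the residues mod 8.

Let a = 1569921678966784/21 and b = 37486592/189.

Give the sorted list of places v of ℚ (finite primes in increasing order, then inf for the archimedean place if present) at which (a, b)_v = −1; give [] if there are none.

(a, b) ≡ (6006, 3003) mod (ℚ^×)²; places V = {2, 3, 7, 11, 13, ∞}.
(a,b)_11: α=3, u≡7; β=1, v≡3 (mod 11); (7|11)=-1, (3|11)=+1; sign (−1)^1·-1^1·+1^3 = +1.
(a,b)_2: α=29, β=18; u≡3, v≡3 (mod 8); ε(u)ε(v)=1·1, αω(v)=29·1, βω(u)=18·1; sum ≡ 0  ⇒  +1.
(a,b)_3: α=-1, u≡1; β=-3, v≡2 (mod 3); (1|3)=+1, (2|3)=-1; sign (−1)^1·+1^-3·-1^-1 = +1.
(a,b)_13: α=3, u≡7; β=1, v≡4 (mod 13); (7|13)=-1, (4|13)=+1; sign (−1)^0·-1^1·+1^3 = -1.
(a,b)_7: α=-1, u≡1; β=-1, v≡4 (mod 7); (1|7)=+1, (4|7)=+1; sign (−1)^1·+1^-1·+1^-1 = -1.
(a,b)_∞: sgn(6006)=+, sgn(3003)=+, so +1.
(6006, 3003 / ℚ) ramifies at {7, 13}: a division algebra.

[7, 13]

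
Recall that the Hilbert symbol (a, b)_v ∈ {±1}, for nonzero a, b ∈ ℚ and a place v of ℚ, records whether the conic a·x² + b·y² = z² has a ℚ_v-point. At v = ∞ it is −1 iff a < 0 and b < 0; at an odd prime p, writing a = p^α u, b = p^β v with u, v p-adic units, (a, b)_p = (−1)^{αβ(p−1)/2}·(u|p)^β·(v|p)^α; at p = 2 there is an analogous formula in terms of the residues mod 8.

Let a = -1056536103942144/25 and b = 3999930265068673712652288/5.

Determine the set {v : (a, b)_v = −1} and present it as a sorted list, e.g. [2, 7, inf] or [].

[2, 3]

(a, b) ≡ (-13566, 9690) mod (ℚ^×)²; places V = {2, 3, 5, 7, 17, 19, ∞}.
(a,b)_∞: sgn(-13566)=−, sgn(9690)=+, so +1.
(a,b)_7: α=1, u≡4; β=2, v≡4 (mod 7); (4|7)=+1, (4|7)=+1; sign (−1)^0·+1^2·+1^1 = +1.
(a,b)_19: α=3, u≡14; β=5, v≡9 (mod 19); (14|19)=-1, (9|19)=+1; sign (−1)^1·-1^5·+1^3 = +1.
(a,b)_2: α=11, β=17; u≡1, v≡5 (mod 8); ε(u)ε(v)=0·0, αω(v)=11·1, βω(u)=17·0; sum ≡ 1  ⇒  -1.
(a,b)_5: α=-2, u≡1; β=-1, v≡3 (mod 5); (1|5)=+1, (3|5)=-1; sign (−1)^0·+1^-1·-1^-2 = +1.
(a,b)_17: α=3, u≡13; β=5, v≡1 (mod 17); (13|17)=+1, (1|17)=+1; sign (−1)^0·+1^5·+1^3 = +1.
(a,b)_3: α=7, u≡2; β=11, v≡2 (mod 3); (2|3)=-1, (2|3)=-1; sign (−1)^1·-1^11·-1^7 = -1.
(-13566, 9690 / ℚ) ramifies at {2, 3}: a division algebra.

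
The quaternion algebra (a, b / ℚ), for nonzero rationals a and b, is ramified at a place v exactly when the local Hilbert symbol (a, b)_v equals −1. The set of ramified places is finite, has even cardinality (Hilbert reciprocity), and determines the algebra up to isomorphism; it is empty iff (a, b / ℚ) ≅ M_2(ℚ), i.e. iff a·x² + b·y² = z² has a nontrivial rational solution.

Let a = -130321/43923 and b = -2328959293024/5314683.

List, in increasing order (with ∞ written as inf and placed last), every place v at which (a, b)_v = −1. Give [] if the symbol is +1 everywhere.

(a, b) ≡ (-3, -9282) mod (ℚ^×)²; places V = {2, 3, 7, 11, 13, 17, 19, ∞}.
(a,b)_19: α=4, u≡4; β=6, v≡16 (mod 19); (4|19)=+1, (16|19)=+1; sign (−1)^0·+1^6·+1^4 = +1.
(a,b)_2: α=0, β=5; u≡5, v≡7 (mod 8); ε(u)ε(v)=0·1, αω(v)=0·0, βω(u)=5·1; sum ≡ 1  ⇒  -1.
(a,b)_∞: sgn(-3)=−, sgn(-9282)=−, so -1.
(a,b)_17: α=0, u≡10; β=1, v≡15 (mod 17); (10|17)=-1, (15|17)=+1; sign (−1)^0·-1^1·+1^0 = -1.
(a,b)_7: α=0, u≡1; β=1, v≡4 (mod 7); (1|7)=+1, (4|7)=+1; sign (−1)^0·+1^1·+1^0 = +1.
(a,b)_11: α=-4, u≡6; β=-6, v≡7 (mod 11); (6|11)=-1, (7|11)=-1; sign (−1)^0·-1^-6·-1^-4 = +1.
(a,b)_13: α=0, u≡12; β=1, v≡9 (mod 13); (12|13)=+1, (9|13)=+1; sign (−1)^0·+1^1·+1^0 = +1.
(a,b)_3: α=-1, u≡2; β=-1, v≡2 (mod 3); (2|3)=-1, (2|3)=-1; sign (−1)^1·-1^-1·-1^-1 = -1.
|Ram(-3, -9282)| = 4, even; anisotropic at {2, 3, 17, ∞}.

[2, 3, 17, inf]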